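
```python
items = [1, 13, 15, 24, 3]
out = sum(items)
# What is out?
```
Trace:
  items=[1, 13, 15, 24, 3]
  items=[1, 13, 15, 24, 3], out=56

Final answer: 56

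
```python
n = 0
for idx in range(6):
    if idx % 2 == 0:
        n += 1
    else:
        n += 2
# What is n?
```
Trace:
  n=0
  n=1, idx=0
  n=3, idx=1
  n=4, idx=2
  n=6, idx=3
  n=7, idx=4
  n=9, idx=5

Final answer: 9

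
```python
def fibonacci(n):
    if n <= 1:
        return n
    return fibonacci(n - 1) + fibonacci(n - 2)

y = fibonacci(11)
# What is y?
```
Call trace (a repeated sub-call is expanded the first time; later identical calls just restate its return value):
fibonacci(n=11)
  fibonacci(n=10)
    fibonacci(n=9)
      fibonacci(n=8)
        fibonacci(n=7)
          fibonacci(n=6)
            fibonacci(n=5)
              fibonacci(n=4)
                fibonacci(n=3)
                  fibonacci(n=2)
                    fibonacci(n=1)
                    -> return 1
                    fibonacci(n=0)
                    -> return 0
                  -> return 1
                  fibonacci(n=1)
                  -> return 1
                -> return 2
                fibonacci(n=2) -> return 1  (same call as traced above)
              -> return 3
              fibonacci(n=3) -> return 2  (same call as traced above)
            -> return 5
            fibonacci(n=4) -> return 3  (same call as traced above)
          -> return 8
          fibonacci(n=5) -> return 5  (same call as traced above)
        -> return 13
        fibonacci(n=6) -> return 8  (same call as traced above)
      -> return 21
      fibonacci(n=7) -> return 13  (same call as traced above)
    -> return 34
    fibonacci(n=8) -> return 21  (same call as traced above)
  -> return 55
  fibonacci(n=9) -> return 34  (same call as traced above)
-> return 89

Final answer: 89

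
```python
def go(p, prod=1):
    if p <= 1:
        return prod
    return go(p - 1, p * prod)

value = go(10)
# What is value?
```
Call trace:
go(p=10, prod=1)
  go(p=9, prod=10)
    go(p=8, prod=90)
      go(p=7, prod=720)
        go(p=6, prod=5040)
          go(p=5, prod=30240)
            go(p=4, prod=151200)
              go(p=3, prod=604800)
                go(p=2, prod=1814400)
                  go(p=1, prod=3628800)
                  -> return 3628800
                -> return 3628800
              -> return 3628800
            -> return 3628800
          -> return 3628800
        -> return 3628800
      -> return 3628800
    -> return 3628800
  -> return 3628800
-> return 3628800

Final answer: 3628800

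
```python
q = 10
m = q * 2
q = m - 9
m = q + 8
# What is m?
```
Trace:
  q=10
  q=10, m=20
  q=11, m=20
  q=11, m=19

Final answer: 19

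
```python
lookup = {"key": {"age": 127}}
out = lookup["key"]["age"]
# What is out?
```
Trace:
  lookup={'key': {'age': 127}}
  lookup={'key': {'age': 127}}, out=127

Final answer: 127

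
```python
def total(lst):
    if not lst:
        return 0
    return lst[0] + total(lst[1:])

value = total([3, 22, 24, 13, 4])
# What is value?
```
Call trace:
total(lst=[3, 22, 24, 13, 4])
  total(lst=[22, 24, 13, 4])
    total(lst=[24, 13, 4])
      total(lst=[13, 4])
        total(lst=[4])
          total(lst=[])
          -> return 0
        -> return 4
      -> return 17
    -> return 41
  -> return 63
-> return 66

Final answer: 66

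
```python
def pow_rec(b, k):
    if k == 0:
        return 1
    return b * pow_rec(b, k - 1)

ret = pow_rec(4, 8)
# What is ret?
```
Call trace:
pow_rec(b=4, k=8)
  pow_rec(b=4, k=7)
    pow_rec(b=4, k=6)
      pow_rec(b=4, k=5)
        pow_rec(b=4, k=4)
          pow_rec(b=4, k=3)
            pow_rec(b=4, k=2)
              pow_rec(b=4, k=1)
                pow_rec(b=4, k=0)
                -> return 1
              -> return 4
            -> return 16
          -> return 64
        -> return 256
      -> return 1024
    -> return 4096
  -> return 16384
-> return 65536

Final answer: 65536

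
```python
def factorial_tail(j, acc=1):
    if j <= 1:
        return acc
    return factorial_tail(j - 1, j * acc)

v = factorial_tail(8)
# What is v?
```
Call trace:
factorial_tail(j=8, acc=1)
  factorial_tail(j=7, acc=8)
    factorial_tail(j=6, acc=56)
      factorial_tail(j=5, acc=336)
        factorial_tail(j=4, acc=1680)
          factorial_tail(j=3, acc=6720)
            factorial_tail(j=2, acc=20160)
              factorial_tail(j=1, acc=40320)
              -> return 40320
            -> return 40320
          -> return 40320
        -> return 40320
      -> return 40320
    -> return 40320
  -> return 40320
-> return 40320

Final answer: 40320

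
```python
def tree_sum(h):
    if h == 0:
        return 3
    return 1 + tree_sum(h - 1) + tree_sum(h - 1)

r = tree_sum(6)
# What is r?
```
Call trace (a repeated sub-call is expanded the first time; later identical calls just restate its return value):
tree_sum(h=6)
  tree_sum(h=5)
    tree_sum(h=4)
      tree_sum(h=3)
        tree_sum(h=2)
          tree_sum(h=1)
            tree_sum(h=0)
            -> return 3
            tree_sum(h=0)
            -> return 3
          -> return 7
          tree_sum(h=1) -> return 7  (same call as traced above)
        -> return 15
        tree_sum(h=2) -> return 15  (same call as traced above)
      -> return 31
      tree_sum(h=3) -> return 31  (same call as traced above)
    -> return 63
    tree_sum(h=4) -> return 63  (same call as traced above)
  -> return 127
  tree_sum(h=5) -> return 127  (same call as traced above)
-> return 255

Final answer: 255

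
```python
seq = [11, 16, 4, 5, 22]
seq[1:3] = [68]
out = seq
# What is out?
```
Trace:
  seq=[11, 16, 4, 5, 22]
  seq=[11, 68, 5, 22]
  seq=[11, 68, 5, 22], out=[11, 68, 5, 22]

Final answer: [11, 68, 5, 22]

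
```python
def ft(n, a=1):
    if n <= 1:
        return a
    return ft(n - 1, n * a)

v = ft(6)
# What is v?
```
Call trace:
ft(n=6, a=1)
  ft(n=5, a=6)
    ft(n=4, a=30)
      ft(n=3, a=120)
        ft(n=2, a=360)
          ft(n=1, a=720)
          -> return 720
        -> return 720
      -> return 720
    -> return 720
  -> return 720
-> return 720

Final answer: 720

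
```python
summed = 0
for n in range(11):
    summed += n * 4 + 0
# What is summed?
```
Trace:
  summed=0
  summed=0, n=0
  summed=4, n=1
  summed=12, n=2
  summed=24, n=3
  summed=40, n=4
  summed=60, n=5
  summed=84, n=6
  summed=112, n=7
  summed=144, n=8
  summed=180, n=9
  summed=220, n=10

Final answer: 220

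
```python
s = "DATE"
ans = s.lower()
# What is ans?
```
Trace:
  s='DATE'
  s='DATE', ans='date'

Final answer: 'date'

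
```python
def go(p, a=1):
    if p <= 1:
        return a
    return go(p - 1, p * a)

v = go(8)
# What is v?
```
Call trace:
go(p=8, a=1)
  go(p=7, a=8)
    go(p=6, a=56)
      go(p=5, a=336)
        go(p=4, a=1680)
          go(p=3, a=6720)
            go(p=2, a=20160)
              go(p=1, a=40320)
              -> return 40320
            -> return 40320
          -> return 40320
        -> return 40320
      -> return 40320
    -> return 40320
  -> return 40320
-> return 40320

Final answer: 40320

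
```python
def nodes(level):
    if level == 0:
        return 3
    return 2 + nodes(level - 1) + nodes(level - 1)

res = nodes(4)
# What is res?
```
Call trace (a repeated sub-call is expanded the first time; later identical calls just restate its return value):
nodes(level=4)
  nodes(level=3)
    nodes(level=2)
      nodes(level=1)
        nodes(level=0)
        -> return 3
        nodes(level=0)
        -> return 3
      -> return 8
      nodes(level=1) -> return 8  (same call as traced above)
    -> return 18
    nodes(level=2) -> return 18  (same call as traced above)
  -> return 38
  nodes(level=3) -> return 38  (same call as traced above)
-> return 78

Final answer: 78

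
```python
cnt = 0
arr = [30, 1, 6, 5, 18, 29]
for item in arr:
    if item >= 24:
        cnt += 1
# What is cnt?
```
Trace:
  cnt=0
  cnt=1, item=30
  cnt=1, item=1
  cnt=1, item=6
  cnt=1, item=5
  cnt=1, item=18
  cnt=2, item=29

Final answer: 2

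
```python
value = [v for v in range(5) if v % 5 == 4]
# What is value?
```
Trace:
  v=0
  v=1
  v=2
  v=3
  v=4
  value=[4]

Final answer: [4]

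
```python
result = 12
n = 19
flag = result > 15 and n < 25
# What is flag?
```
Trace:
  result=12
  result=12, n=19
  result=12, n=19, flag=False

Final answer: False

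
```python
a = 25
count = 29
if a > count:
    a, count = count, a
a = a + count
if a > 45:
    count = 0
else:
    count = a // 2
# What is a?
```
Trace:
  a=25
  a=25, count=29
  a=25, count=29
  a=54, count=29
  a=54, count=0

Final answer: 54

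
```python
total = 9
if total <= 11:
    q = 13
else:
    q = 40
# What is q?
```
Trace:
  total=9
  total=9, q=13

Final answer: 13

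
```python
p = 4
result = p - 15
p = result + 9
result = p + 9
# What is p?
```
Trace:
  p=4
  p=4, result=-11
  p=-2, result=-11
  p=-2, result=7

Final answer: -2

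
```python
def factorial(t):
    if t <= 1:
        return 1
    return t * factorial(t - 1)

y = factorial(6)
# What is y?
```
Call trace:
factorial(t=6)
  factorial(t=5)
    factorial(t=4)
      factorial(t=3)
        factorial(t=2)
          factorial(t=1)
          -> return 1
        -> return 2
      -> return 6
    -> return 24
  -> return 120
-> return 720

Final answer: 720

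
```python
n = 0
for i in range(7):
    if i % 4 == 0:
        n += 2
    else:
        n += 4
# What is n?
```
Trace:
  n=0
  n=2, i=0
  n=6, i=1
  n=10, i=2
  n=14, i=3
  n=16, i=4
  n=20, i=5
  n=24, i=6

Final answer: 24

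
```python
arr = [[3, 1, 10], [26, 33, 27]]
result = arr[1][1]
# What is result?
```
Trace:
  arr=[[3, 1, 10], [26, 33, 27]]
  arr=[[3, 1, 10], [26, 33, 27]], result=33

Final answer: 33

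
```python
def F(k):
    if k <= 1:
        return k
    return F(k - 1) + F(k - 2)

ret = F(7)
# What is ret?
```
Call trace (a repeated sub-call is expanded the first time; later identical calls just restate its return value):
F(k=7)
  F(k=6)
    F(k=5)
      F(k=4)
        F(k=3)
          F(k=2)
            F(k=1)
            -> return 1
            F(k=0)
            -> return 0
          -> return 1
          F(k=1)
          -> return 1
        -> return 2
        F(k=2) -> return 1  (same call as traced above)
      -> return 3
      F(k=3) -> return 2  (same call as traced above)
    -> return 5
    F(k=4) -> return 3  (same call as traced above)
  -> return 8
  F(k=5) -> return 5  (same call as traced above)
-> return 13

Final answer: 13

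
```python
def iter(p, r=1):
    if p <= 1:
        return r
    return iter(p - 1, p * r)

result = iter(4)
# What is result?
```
Call trace:
iter(p=4, r=1)
  iter(p=3, r=4)
    iter(p=2, r=12)
      iter(p=1, r=24)
      -> return 24
    -> return 24
  -> return 24
-> return 24

Final answer: 24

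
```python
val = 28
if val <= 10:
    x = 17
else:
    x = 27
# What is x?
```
Trace:
  val=28
  val=28, x=27

Final answer: 27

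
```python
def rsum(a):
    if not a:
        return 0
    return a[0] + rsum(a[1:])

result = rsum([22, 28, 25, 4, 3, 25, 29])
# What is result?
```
Call trace:
rsum(a=[22, 28, 25, 4, 3, 25, 29])
  rsum(a=[28, 25, 4, 3, 25, 29])
    rsum(a=[25, 4, 3, 25, 29])
      rsum(a=[4, 3, 25, 29])
        rsum(a=[3, 25, 29])
          rsum(a=[25, 29])
            rsum(a=[29])
              rsum(a=[])
              -> return 0
            -> return 29
          -> return 54
        -> return 57
      -> return 61
    -> return 86
  -> return 114
-> return 136

Final answer: 136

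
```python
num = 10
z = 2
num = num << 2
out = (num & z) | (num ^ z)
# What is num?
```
Trace:
  num=10
  num=10, z=2
  num=40, z=2
  num=40, z=2, out=42

Final answer: 40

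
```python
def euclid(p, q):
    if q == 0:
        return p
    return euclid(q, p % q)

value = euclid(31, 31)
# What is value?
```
Call trace:
euclid(p=31, q=31)
  euclid(p=31, q=0)
  -> return 31
-> return 31

Final answer: 31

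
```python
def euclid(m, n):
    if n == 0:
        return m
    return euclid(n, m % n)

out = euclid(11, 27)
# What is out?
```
Call trace:
euclid(m=11, n=27)
  euclid(m=27, n=11)
    euclid(m=11, n=5)
      euclid(m=5, n=1)
        euclid(m=1, n=0)
        -> return 1
      -> return 1
    -> return 1
  -> return 1
-> return 1

Final answer: 1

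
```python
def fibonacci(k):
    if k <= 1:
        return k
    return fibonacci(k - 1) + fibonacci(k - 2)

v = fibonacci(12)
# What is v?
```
Call trace (a repeated sub-call is expanded the first time; later identical calls just restate its return value):
fibonacci(k=12)
  fibonacci(k=11)
    fibonacci(k=10)
      fibonacci(k=9)
        fibonacci(k=8)
          fibonacci(k=7)
            fibonacci(k=6)
              fibonacci(k=5)
                fibonacci(k=4)
                  fibonacci(k=3)
                    fibonacci(k=2)
                      fibonacci(k=1)
                      -> return 1
                      fibonacci(k=0)
                      -> return 0
                    -> return 1
                    fibonacci(k=1)
                    -> return 1
                  -> return 2
                  fibonacci(k=2) -> return 1  (same call as traced above)
                -> return 3
                fibonacci(k=3) -> return 2  (same call as traced above)
              -> return 5
              fibonacci(k=4) -> return 3  (same call as traced above)
            -> return 8
            fibonacci(k=5) -> return 5  (same call as traced above)
          -> return 13
          fibonacci(k=6) -> return 8  (same call as traced above)
        -> return 21
        fibonacci(k=7) -> return 13  (same call as traced above)
      -> return 34
      fibonacci(k=8) -> return 21  (same call as traced above)
    -> return 55
    fibonacci(k=9) -> return 34  (same call as traced above)
  -> return 89
  fibonacci(k=10) -> return 55  (same call as traced above)
-> return 144

Final answer: 144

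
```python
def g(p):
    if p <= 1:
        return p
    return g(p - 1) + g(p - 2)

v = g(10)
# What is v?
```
Call trace (a repeated sub-call is expanded the first time; later identical calls just restate its return value):
g(p=10)
  g(p=9)
    g(p=8)
      g(p=7)
        g(p=6)
          g(p=5)
            g(p=4)
              g(p=3)
                g(p=2)
                  g(p=1)
                  -> return 1
                  g(p=0)
                  -> return 0
                -> return 1
                g(p=1)
                -> return 1
              -> return 2
              g(p=2) -> return 1  (same call as traced above)
            -> return 3
            g(p=3) -> return 2  (same call as traced above)
          -> return 5
          g(p=4) -> return 3  (same call as traced above)
        -> return 8
        g(p=5) -> return 5  (same call as traced above)
      -> return 13
      g(p=6) -> return 8  (same call as traced above)
    -> return 21
    g(p=7) -> return 13  (same call as traced above)
  -> return 34
  g(p=8) -> return 21  (same call as traced above)
-> return 55

Final answer: 55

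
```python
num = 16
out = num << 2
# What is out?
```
Trace:
  num=16
  num=16, out=64

Final answer: 64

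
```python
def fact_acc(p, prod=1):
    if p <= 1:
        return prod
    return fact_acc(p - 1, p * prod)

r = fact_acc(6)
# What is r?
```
Call trace:
fact_acc(p=6, prod=1)
  fact_acc(p=5, prod=6)
    fact_acc(p=4, prod=30)
      fact_acc(p=3, prod=120)
        fact_acc(p=2, prod=360)
          fact_acc(p=1, prod=720)
          -> return 720
        -> return 720
      -> return 720
    -> return 720
  -> return 720
-> return 720

Final answer: 720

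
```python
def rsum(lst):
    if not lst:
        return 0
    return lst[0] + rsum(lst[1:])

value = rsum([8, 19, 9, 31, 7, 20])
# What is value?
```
Call trace:
rsum(lst=[8, 19, 9, 31, 7, 20])
  rsum(lst=[19, 9, 31, 7, 20])
    rsum(lst=[9, 31, 7, 20])
      rsum(lst=[31, 7, 20])
        rsum(lst=[7, 20])
          rsum(lst=[20])
            rsum(lst=[])
            -> return 0
          -> return 20
        -> return 27
      -> return 58
    -> return 67
  -> return 86
-> return 94

Final answer: 94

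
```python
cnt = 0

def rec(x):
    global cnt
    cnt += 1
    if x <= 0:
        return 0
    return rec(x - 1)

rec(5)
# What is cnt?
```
Call trace:
rec(x=5)
  rec(x=4)
    rec(x=3)
      rec(x=2)
        rec(x=1)
          rec(x=0)
          -> return 0
        -> return 0
      -> return 0
    -> return 0
  -> return 0
-> return 0

cnt is incremented once per call. rec is entered once for each x = 5, 4, 3, 2, 1, 0 (the x <= 0 call returns without recursing), i.e. 5 + 1 calls.
cnt = 6

Final answer: 6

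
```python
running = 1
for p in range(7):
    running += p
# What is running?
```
Trace:
  running=1
  running=1, p=0
  running=2, p=1
  running=4, p=2
  running=7, p=3
  running=11, p=4
  running=16, p=5
  running=22, p=6

Final answer: 22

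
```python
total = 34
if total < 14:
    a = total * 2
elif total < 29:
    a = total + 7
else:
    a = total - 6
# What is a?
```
Trace:
  total=34
  total=34, a=28

Final answer: 28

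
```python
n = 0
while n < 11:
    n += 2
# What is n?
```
Trace:
  n=0
  n=2
  n=4
  n=6
  n=8
  n=10
  n=12

Final answer: 12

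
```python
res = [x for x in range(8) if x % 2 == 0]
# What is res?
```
Trace:
  x=0
  x=1
  x=2
  x=3
  x=4
  x=5
  x=6
  x=7
  res=[0, 2, 4, 6]

Final answer: [0, 2, 4, 6]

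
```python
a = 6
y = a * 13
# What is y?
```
Trace:
  a=6
  a=6, y=78

Final answer: 78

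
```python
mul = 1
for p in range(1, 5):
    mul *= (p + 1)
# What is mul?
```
Trace:
  mul=1
  mul=2, p=1
  mul=6, p=2
  mul=24, p=3
  mul=120, p=4

Final answer: 120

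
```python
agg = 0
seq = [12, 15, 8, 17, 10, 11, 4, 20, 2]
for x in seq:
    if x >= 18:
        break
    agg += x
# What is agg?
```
Trace:
  agg=0
  agg=12, x=12
  agg=27, x=15
  agg=35, x=8
  agg=52, x=17
  agg=62, x=10
  agg=73, x=11
  agg=77, x=4
  agg=77, x=20

Final answer: 77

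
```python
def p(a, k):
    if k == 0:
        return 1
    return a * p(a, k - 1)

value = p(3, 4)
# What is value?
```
Call trace:
p(a=3, k=4)
  p(a=3, k=3)
    p(a=3, k=2)
      p(a=3, k=1)
        p(a=3, k=0)
        -> return 1
      -> return 3
    -> return 9
  -> return 27
-> return 81

Final answer: 81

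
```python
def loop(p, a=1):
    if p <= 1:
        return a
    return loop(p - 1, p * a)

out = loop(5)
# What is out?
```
Call trace:
loop(p=5, a=1)
  loop(p=4, a=5)
    loop(p=3, a=20)
      loop(p=2, a=60)
        loop(p=1, a=120)
        -> return 120
      -> return 120
    -> return 120
  -> return 120
-> return 120

Final answer: 120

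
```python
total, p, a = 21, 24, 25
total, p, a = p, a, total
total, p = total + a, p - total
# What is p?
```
Trace:
  total=21, p=24, a=25
  total=24, p=25, a=21
  total=45, p=1, a=21

Final answer: 1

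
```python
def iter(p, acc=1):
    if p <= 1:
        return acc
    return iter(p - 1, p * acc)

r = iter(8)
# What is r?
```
Call trace:
iter(p=8, acc=1)
  iter(p=7, acc=8)
    iter(p=6, acc=56)
      iter(p=5, acc=336)
        iter(p=4, acc=1680)
          iter(p=3, acc=6720)
            iter(p=2, acc=20160)
              iter(p=1, acc=40320)
              -> return 40320
            -> return 40320
          -> return 40320
        -> return 40320
      -> return 40320
    -> return 40320
  -> return 40320
-> return 40320

Final answer: 40320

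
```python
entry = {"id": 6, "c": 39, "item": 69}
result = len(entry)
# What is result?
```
Trace:
  entry={'id': 6, 'c': 39, 'item': 69}
  entry={'id': 6, 'c': 39, 'item': 69}, result=3

Final answer: 3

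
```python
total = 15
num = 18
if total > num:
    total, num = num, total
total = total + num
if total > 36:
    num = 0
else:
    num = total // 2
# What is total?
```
Trace:
  total=15
  total=15, num=18
  total=15, num=18
  total=33, num=18
  total=33, num=16

Final answer: 33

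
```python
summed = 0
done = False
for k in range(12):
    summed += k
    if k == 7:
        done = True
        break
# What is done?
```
Trace:
  summed=0
  summed=0, done=False
  summed=0, done=False, k=0
  summed=1, done=False, k=1
  summed=3, done=False, k=2
  summed=6, done=False, k=3
  summed=10, done=False, k=4
  summed=15, done=False, k=5
  summed=21, done=False, k=6
  summed=28, done=True, k=7

Final answer: True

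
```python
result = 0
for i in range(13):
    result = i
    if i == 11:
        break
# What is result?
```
Trace:
  result=0
  result=0, i=0
  result=1, i=1
  result=2, i=2
  result=3, i=3
  result=4, i=4
  result=5, i=5
  result=6, i=6
  result=7, i=7
  result=8, i=8
  result=9, i=9
  result=10, i=10
  result=11, i=11

Final answer: 11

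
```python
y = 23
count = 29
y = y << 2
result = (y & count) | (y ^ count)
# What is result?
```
Trace:
  y=23
  y=23, count=29
  y=92, count=29
  y=92, count=29, result=93

Final answer: 93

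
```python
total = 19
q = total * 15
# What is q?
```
Trace:
  total=19
  total=19, q=285

Final answer: 285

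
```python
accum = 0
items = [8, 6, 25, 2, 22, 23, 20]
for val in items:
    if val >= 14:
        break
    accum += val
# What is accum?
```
Trace:
  accum=0
  accum=8, val=8
  accum=14, val=6
  accum=14, val=25

Final answer: 14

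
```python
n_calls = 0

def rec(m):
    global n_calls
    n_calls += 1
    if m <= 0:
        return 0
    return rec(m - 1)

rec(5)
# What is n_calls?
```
Call trace:
rec(m=5)
  rec(m=4)
    rec(m=3)
      rec(m=2)
        rec(m=1)
          rec(m=0)
          -> return 0
        -> return 0
      -> return 0
    -> return 0
  -> return 0
-> return 0

n_calls is incremented once per call. rec is entered once for each m = 5, 4, 3, 2, 1, 0 (the m <= 0 call returns without recursing), i.e. 5 + 1 calls.
n_calls = 6

Final answer: 6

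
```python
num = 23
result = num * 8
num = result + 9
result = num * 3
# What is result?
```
Trace:
  num=23
  num=23, result=184
  num=193, result=184
  num=193, result=579

Final answer: 579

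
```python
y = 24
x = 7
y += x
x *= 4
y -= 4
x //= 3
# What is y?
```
Trace:
  y=24
  y=24, x=7
  y=31, x=7
  y=31, x=28
  y=27, x=28
  y=27, x=9

Final answer: 27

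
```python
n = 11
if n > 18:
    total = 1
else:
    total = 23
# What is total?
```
Trace:
  n=11
  n=11, total=23

Final answer: 23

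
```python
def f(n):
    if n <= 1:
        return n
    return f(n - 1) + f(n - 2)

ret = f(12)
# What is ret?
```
Call trace (a repeated sub-call is expanded the first time; later identical calls just restate its return value):
f(n=12)
  f(n=11)
    f(n=10)
      f(n=9)
        f(n=8)
          f(n=7)
            f(n=6)
              f(n=5)
                f(n=4)
                  f(n=3)
                    f(n=2)
                      f(n=1)
                      -> return 1
                      f(n=0)
                      -> return 0
                    -> return 1
                    f(n=1)
                    -> return 1
                  -> return 2
                  f(n=2) -> return 1  (same call as traced above)
                -> return 3
                f(n=3) -> return 2  (same call as traced above)
              -> return 5
              f(n=4) -> return 3  (same call as traced above)
            -> return 8
            f(n=5) -> return 5  (same call as traced above)
          -> return 13
          f(n=6) -> return 8  (same call as traced above)
        -> return 21
        f(n=7) -> return 13  (same call as traced above)
      -> return 34
      f(n=8) -> return 21  (same call as traced above)
    -> return 55
    f(n=9) -> return 34  (same call as traced above)
  -> return 89
  f(n=10) -> return 55  (same call as traced above)
-> return 144

Final answer: 144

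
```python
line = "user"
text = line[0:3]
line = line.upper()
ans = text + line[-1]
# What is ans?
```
Trace:
  line='user'
  line='user', text='use'
  line='USER', text='use'
  line='USER', text='use', ans='useR'

Final answer: 'useR'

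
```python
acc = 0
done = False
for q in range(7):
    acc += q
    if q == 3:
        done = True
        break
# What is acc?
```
Trace:
  acc=0
  acc=0, done=False
  acc=0, done=False, q=0
  acc=1, done=False, q=1
  acc=3, done=False, q=2
  acc=6, done=True, q=3

Final answer: 6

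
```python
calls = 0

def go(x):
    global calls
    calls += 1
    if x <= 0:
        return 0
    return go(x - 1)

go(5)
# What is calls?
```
Call trace:
go(x=5)
  go(x=4)
    go(x=3)
      go(x=2)
        go(x=1)
          go(x=0)
          -> return 0
        -> return 0
      -> return 0
    -> return 0
  -> return 0
-> return 0

calls is incremented once per call. go is entered once for each x = 5, 4, 3, 2, 1, 0 (the x <= 0 call returns without recursing), i.e. 5 + 1 calls.
calls = 6

Final answer: 6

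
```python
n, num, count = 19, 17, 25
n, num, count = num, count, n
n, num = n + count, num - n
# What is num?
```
Trace:
  n=19, num=17, count=25
  n=17, num=25, count=19
  n=36, num=8, count=19

Final answer: 8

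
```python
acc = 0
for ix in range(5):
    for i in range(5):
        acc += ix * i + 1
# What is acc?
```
Trace:
  acc=0
  acc=1, ix=0, i=0
  acc=2, ix=0, i=1
  acc=3, ix=0, i=2
  acc=4, ix=0, i=3
  acc=5, ix=0, i=4
  acc=6, ix=1, i=0
  acc=8, ix=1, i=1
  acc=11, ix=1, i=2
  acc=15, ix=1, i=3
  acc=20, ix=1, i=4
  acc=21, ix=2, i=0
  acc=24, ix=2, i=1
  acc=29, ix=2, i=2
  acc=36, ix=2, i=3
  acc=45, ix=2, i=4
  acc=46, ix=3, i=0
  acc=50, ix=3, i=1
  acc=57, ix=3, i=2
  acc=67, ix=3, i=3
  acc=80, ix=3, i=4
  acc=81, ix=4, i=0
  acc=86, ix=4, i=1
  acc=95, ix=4, i=2
  acc=108, ix=4, i=3
  acc=125, ix=4, i=4

Final answer: 125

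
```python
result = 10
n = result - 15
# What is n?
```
Trace:
  result=10
  result=10, n=-5

Final answer: -5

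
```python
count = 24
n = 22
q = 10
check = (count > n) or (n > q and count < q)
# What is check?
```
Trace:
  count=24
  count=24, n=22
  count=24, n=22, q=10
  count=24, n=22, q=10, check=True

Final answer: True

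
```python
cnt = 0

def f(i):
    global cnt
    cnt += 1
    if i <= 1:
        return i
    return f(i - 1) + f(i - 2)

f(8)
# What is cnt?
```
Call trace (a repeated sub-call is expanded the first time; later identical calls just restate its return value):
f(i=8)
  f(i=7)
    f(i=6)
      f(i=5)
        f(i=4)
          f(i=3)
            f(i=2)
              f(i=1)
              -> return 1
              f(i=0)
              -> return 0
            -> return 1
            f(i=1)
            -> return 1
          -> return 2
          f(i=2) -> return 1  (same call as traced above)
        -> return 3
        f(i=3) -> return 2  (same call as traced above)
      -> return 5
      f(i=4) -> return 3  (same call as traced above)
    -> return 8
    f(i=5) -> return 5  (same call as traced above)
  -> return 13
  f(i=6) -> return 8  (same call as traced above)
-> return 21

cnt is incremented once per call, so count the calls in each subtree. Let C(i) = number of calls made by f(i).
C(0) = C(1) = 1 (base case, no recursion); C(i) = 1 + C(i - 1) + C(i - 2) otherwise.
C(2) = 1 + C(1) + C(0) = 1 + 1 + 1 = 3
C(3) = 1 + C(2) + C(1) = 1 + 3 + 1 = 5
C(4) = 1 + C(3) + C(2) = 1 + 5 + 3 = 9
C(5) = 1 + C(4) + C(3) = 1 + 9 + 5 = 15
C(6) = 1 + C(5) + C(4) = 1 + 15 + 9 = 25
C(7) = 1 + C(6) + C(5) = 1 + 25 + 15 = 41
C(8) = 1 + C(7) + C(6) = 1 + 41 + 25 = 67
cnt = C(8) = 67

Final answer: 67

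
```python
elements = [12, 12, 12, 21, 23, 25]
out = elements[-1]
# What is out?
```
Trace:
  elements=[12, 12, 12, 21, 23, 25]
  elements=[12, 12, 12, 21, 23, 25], out=25

Final answer: 25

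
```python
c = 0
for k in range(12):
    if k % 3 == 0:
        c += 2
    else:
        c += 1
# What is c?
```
Trace:
  c=0
  c=2, k=0
  c=3, k=1
  c=4, k=2
  c=6, k=3
  c=7, k=4
  c=8, k=5
  c=10, k=6
  c=11, k=7
  c=12, k=8
  c=14, k=9
  c=15, k=10
  c=16, k=11

Final answer: 16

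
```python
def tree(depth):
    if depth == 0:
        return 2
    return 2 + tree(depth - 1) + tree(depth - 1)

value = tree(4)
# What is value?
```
Call trace (a repeated sub-call is expanded the first time; later identical calls just restate its return value):
tree(depth=4)
  tree(depth=3)
    tree(depth=2)
      tree(depth=1)
        tree(depth=0)
        -> return 2
        tree(depth=0)
        -> return 2
      -> return 6
      tree(depth=1) -> return 6  (same call as traced above)
    -> return 14
    tree(depth=2) -> return 14  (same call as traced above)
  -> return 30
  tree(depth=3) -> return 30  (same call as traced above)
-> return 62

Final answer: 62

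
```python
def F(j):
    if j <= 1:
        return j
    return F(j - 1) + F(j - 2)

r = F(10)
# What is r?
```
Call trace (a repeated sub-call is expanded the first time; later identical calls just restate its return value):
F(j=10)
  F(j=9)
    F(j=8)
      F(j=7)
        F(j=6)
          F(j=5)
            F(j=4)
              F(j=3)
                F(j=2)
                  F(j=1)
                  -> return 1
                  F(j=0)
                  -> return 0
                -> return 1
                F(j=1)
                -> return 1
              -> return 2
              F(j=2) -> return 1  (same call as traced above)
            -> return 3
            F(j=3) -> return 2  (same call as traced above)
          -> return 5
          F(j=4) -> return 3  (same call as traced above)
        -> return 8
        F(j=5) -> return 5  (same call as traced above)
      -> return 13
      F(j=6) -> return 8  (same call as traced above)
    -> return 21
    F(j=7) -> return 13  (same call as traced above)
  -> return 34
  F(j=8) -> return 21  (same call as traced above)
-> return 55

Final answer: 55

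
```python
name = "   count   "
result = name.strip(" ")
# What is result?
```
Trace:
  name='   count   '
  name='   count   ', result='count'

Final answer: 'count'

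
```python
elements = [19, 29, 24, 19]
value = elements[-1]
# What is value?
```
Trace:
  elements=[19, 29, 24, 19]
  elements=[19, 29, 24, 19], value=19

Final answer: 19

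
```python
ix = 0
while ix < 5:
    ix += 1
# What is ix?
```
Trace:
  ix=0
  ix=1
  ix=2
  ix=3
  ix=4
  ix=5

Final answer: 5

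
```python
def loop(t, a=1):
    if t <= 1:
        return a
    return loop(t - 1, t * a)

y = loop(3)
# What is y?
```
Call trace:
loop(t=3, a=1)
  loop(t=2, a=3)
    loop(t=1, a=6)
    -> return 6
  -> return 6
-> return 6

Final answer: 6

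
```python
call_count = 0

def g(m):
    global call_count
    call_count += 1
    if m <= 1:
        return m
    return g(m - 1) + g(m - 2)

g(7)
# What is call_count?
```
Call trace (a repeated sub-call is expanded the first time; later identical calls just restate its return value):
g(m=7)
  g(m=6)
    g(m=5)
      g(m=4)
        g(m=3)
          g(m=2)
            g(m=1)
            -> return 1
            g(m=0)
            -> return 0
          -> return 1
          g(m=1)
          -> return 1
        -> return 2
        g(m=2) -> return 1  (same call as traced above)
      -> return 3
      g(m=3) -> return 2  (same call as traced above)
    -> return 5
    g(m=4) -> return 3  (same call as traced above)
  -> return 8
  g(m=5) -> return 5  (same call as traced above)
-> return 13

call_count is incremented once per call, so count the calls in each subtree. Let C(m) = number of calls made by g(m).
C(0) = C(1) = 1 (base case, no recursion); C(m) = 1 + C(m - 1) + C(m - 2) otherwise.
C(2) = 1 + C(1) + C(0) = 1 + 1 + 1 = 3
C(3) = 1 + C(2) + C(1) = 1 + 3 + 1 = 5
C(4) = 1 + C(3) + C(2) = 1 + 5 + 3 = 9
C(5) = 1 + C(4) + C(3) = 1 + 9 + 5 = 15
C(6) = 1 + C(5) + C(4) = 1 + 15 + 9 = 25
C(7) = 1 + C(6) + C(5) = 1 + 25 + 15 = 41
call_count = C(7) = 41

Final answer: 41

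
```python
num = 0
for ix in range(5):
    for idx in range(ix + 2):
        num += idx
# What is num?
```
Trace:
  num=0
  num=0, ix=0, idx=0
  num=1, ix=0, idx=1
  num=1, ix=1, idx=0
  num=2, ix=1, idx=1
  num=4, ix=1, idx=2
  num=4, ix=2, idx=0
  num=5, ix=2, idx=1
  num=7, ix=2, idx=2
  num=10, ix=2, idx=3
  num=10, ix=3, idx=0
  num=11, ix=3, idx=1
  num=13, ix=3, idx=2
  num=16, ix=3, idx=3
  num=20, ix=3, idx=4
  num=20, ix=4, idx=0
  num=21, ix=4, idx=1
  num=23, ix=4, idx=2
  num=26, ix=4, idx=3
  num=30, ix=4, idx=4
  num=35, ix=4, idx=5

Final answer: 35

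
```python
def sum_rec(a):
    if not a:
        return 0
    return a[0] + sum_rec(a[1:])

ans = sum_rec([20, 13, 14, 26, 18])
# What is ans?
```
Call trace:
sum_rec(a=[20, 13, 14, 26, 18])
  sum_rec(a=[13, 14, 26, 18])
    sum_rec(a=[14, 26, 18])
      sum_rec(a=[26, 18])
        sum_rec(a=[18])
          sum_rec(a=[])
          -> return 0
        -> return 18
      -> return 44
    -> return 58
  -> return 71
-> return 91

Final answer: 91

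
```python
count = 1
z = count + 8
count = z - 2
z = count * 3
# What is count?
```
Trace:
  count=1
  count=1, z=9
  count=7, z=9
  count=7, z=21

Final answer: 7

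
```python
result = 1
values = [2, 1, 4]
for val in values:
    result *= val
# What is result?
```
Trace:
  result=1
  result=2, val=2
  result=2, val=1
  result=8, val=4

Final answer: 8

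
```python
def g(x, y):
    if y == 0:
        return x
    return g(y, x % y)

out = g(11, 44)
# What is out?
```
Call trace:
g(x=11, y=44)
  g(x=44, y=11)
    g(x=11, y=0)
    -> return 11
  -> return 11
-> return 11

Final answer: 11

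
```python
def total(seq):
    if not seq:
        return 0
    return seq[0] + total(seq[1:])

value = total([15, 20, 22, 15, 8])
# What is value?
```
Call trace:
total(seq=[15, 20, 22, 15, 8])
  total(seq=[20, 22, 15, 8])
    total(seq=[22, 15, 8])
      total(seq=[15, 8])
        total(seq=[8])
          total(seq=[])
          -> return 0
        -> return 8
      -> return 23
    -> return 45
  -> return 65
-> return 80

Final answer: 80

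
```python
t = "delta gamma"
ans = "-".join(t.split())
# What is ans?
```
Trace:
  t='delta gamma'
  t='delta gamma', ans='delta-gamma'

Final answer: 'delta-gamma'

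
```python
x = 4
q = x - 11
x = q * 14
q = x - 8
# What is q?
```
Trace:
  x=4
  x=4, q=-7
  x=-98, q=-7
  x=-98, q=-106

Final answer: -106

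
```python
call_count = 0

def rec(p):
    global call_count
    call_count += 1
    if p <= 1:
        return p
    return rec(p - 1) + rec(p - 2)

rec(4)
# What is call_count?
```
Call trace (a repeated sub-call is expanded the first time; later identical calls just restate its return value):
rec(p=4)
  rec(p=3)
    rec(p=2)
      rec(p=1)
      -> return 1
      rec(p=0)
      -> return 0
    -> return 1
    rec(p=1)
    -> return 1
  -> return 2
  rec(p=2) -> return 1  (same call as traced above)
-> return 3

call_count is incremented once per call, so count the calls in each subtree. Let C(p) = number of calls made by rec(p).
C(0) = C(1) = 1 (base case, no recursion); C(p) = 1 + C(p - 1) + C(p - 2) otherwise.
C(2) = 1 + C(1) + C(0) = 1 + 1 + 1 = 3
C(3) = 1 + C(2) + C(1) = 1 + 3 + 1 = 5
C(4) = 1 + C(3) + C(2) = 1 + 5 + 3 = 9
call_count = C(4) = 9

Final answer: 9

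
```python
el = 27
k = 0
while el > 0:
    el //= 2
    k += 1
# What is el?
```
Trace:
  el=27
  el=27, k=0
  el=13, k=1
  el=6, k=2
  el=3, k=3
  el=1, k=4
  el=0, k=5

Final answer: 0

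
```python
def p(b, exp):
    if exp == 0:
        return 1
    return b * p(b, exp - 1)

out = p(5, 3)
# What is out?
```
Call trace:
p(b=5, exp=3)
  p(b=5, exp=2)
    p(b=5, exp=1)
      p(b=5, exp=0)
      -> return 1
    -> return 5
  -> return 25
-> return 125

Final answer: 125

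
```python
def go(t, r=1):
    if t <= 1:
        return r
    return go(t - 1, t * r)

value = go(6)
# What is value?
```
Call trace:
go(t=6, r=1)
  go(t=5, r=6)
    go(t=4, r=30)
      go(t=3, r=120)
        go(t=2, r=360)
          go(t=1, r=720)
          -> return 720
        -> return 720
      -> return 720
    -> return 720
  -> return 720
-> return 720

Final answer: 720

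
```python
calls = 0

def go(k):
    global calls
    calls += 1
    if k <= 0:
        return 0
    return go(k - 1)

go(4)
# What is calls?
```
Call trace:
go(k=4)
  go(k=3)
    go(k=2)
      go(k=1)
        go(k=0)
        -> return 0
      -> return 0
    -> return 0
  -> return 0
-> return 0

calls is incremented once per call. go is entered once for each k = 4, 3, 2, 1, 0 (the k <= 0 call returns without recursing), i.e. 4 + 1 calls.
calls = 5

Final answer: 5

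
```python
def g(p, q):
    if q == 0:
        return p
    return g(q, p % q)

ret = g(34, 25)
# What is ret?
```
Call trace:
g(p=34, q=25)
  g(p=25, q=9)
    g(p=9, q=7)
      g(p=7, q=2)
        g(p=2, q=1)
          g(p=1, q=0)
          -> return 1
        -> return 1
      -> return 1
    -> return 1
  -> return 1
-> return 1

Final answer: 1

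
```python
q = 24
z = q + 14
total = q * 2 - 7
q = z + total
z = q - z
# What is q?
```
Trace:
  q=24
  q=24, z=38
  q=24, z=38, total=41
  q=79, z=38, total=41
  q=79, z=41, total=41

Final answer: 79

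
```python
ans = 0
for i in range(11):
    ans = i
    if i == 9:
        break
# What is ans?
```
Trace:
  ans=0
  ans=0, i=0
  ans=1, i=1
  ans=2, i=2
  ans=3, i=3
  ans=4, i=4
  ans=5, i=5
  ans=6, i=6
  ans=7, i=7
  ans=8, i=8
  ans=9, i=9

Final answer: 9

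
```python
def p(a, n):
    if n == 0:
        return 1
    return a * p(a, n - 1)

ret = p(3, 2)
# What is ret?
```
Call trace:
p(a=3, n=2)
  p(a=3, n=1)
    p(a=3, n=0)
    -> return 1
  -> return 3
-> return 9

Final answer: 9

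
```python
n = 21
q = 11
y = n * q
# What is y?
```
Trace:
  n=21
  n=21, q=11
  n=21, q=11, y=231

Final answer: 231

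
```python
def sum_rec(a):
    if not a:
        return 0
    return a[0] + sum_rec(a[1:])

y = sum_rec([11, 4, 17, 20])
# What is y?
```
Call trace:
sum_rec(a=[11, 4, 17, 20])
  sum_rec(a=[4, 17, 20])
    sum_rec(a=[17, 20])
      sum_rec(a=[20])
        sum_rec(a=[])
        -> return 0
      -> return 20
    -> return 37
  -> return 41
-> return 52

Final answer: 52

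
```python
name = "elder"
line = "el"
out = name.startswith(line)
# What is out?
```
Trace:
  name='elder'
  name='elder', line='el'
  name='elder', line='el', out=True

Final answer: True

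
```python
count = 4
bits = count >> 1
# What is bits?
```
Trace:
  count=4
  count=4, bits=2

Final answer: 2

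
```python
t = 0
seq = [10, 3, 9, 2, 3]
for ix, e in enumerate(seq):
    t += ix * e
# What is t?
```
Trace:
  t=0
  t=0, ix=0, e=10
  t=3, ix=1, e=3
  t=21, ix=2, e=9
  t=27, ix=3, e=2
  t=39, ix=4, e=3

Final answer: 39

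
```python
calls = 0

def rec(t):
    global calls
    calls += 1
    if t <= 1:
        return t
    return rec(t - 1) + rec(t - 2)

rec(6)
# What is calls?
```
Call trace (a repeated sub-call is expanded the first time; later identical calls just restate its return value):
rec(t=6)
  rec(t=5)
    rec(t=4)
      rec(t=3)
        rec(t=2)
          rec(t=1)
          -> return 1
          rec(t=0)
          -> return 0
        -> return 1
        rec(t=1)
        -> return 1
      -> return 2
      rec(t=2) -> return 1  (same call as traced above)
    -> return 3
    rec(t=3) -> return 2  (same call as traced above)
  -> return 5
  rec(t=4) -> return 3  (same call as traced above)
-> return 8

calls is incremented once per call, so count the calls in each subtree. Let C(t) = number of calls made by rec(t).
C(0) = C(1) = 1 (base case, no recursion); C(t) = 1 + C(t - 1) + C(t - 2) otherwise.
C(2) = 1 + C(1) + C(0) = 1 + 1 + 1 = 3
C(3) = 1 + C(2) + C(1) = 1 + 3 + 1 = 5
C(4) = 1 + C(3) + C(2) = 1 + 5 + 3 = 9
C(5) = 1 + C(4) + C(3) = 1 + 9 + 5 = 15
C(6) = 1 + C(5) + C(4) = 1 + 15 + 9 = 25
calls = C(6) = 25

Final answer: 25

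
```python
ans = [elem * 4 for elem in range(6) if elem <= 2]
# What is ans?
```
Trace:
  elem=0
  elem=1
  elem=2
  elem=3
  elem=4
  elem=5
  ans=[0, 4, 8]

Final answer: [0, 4, 8]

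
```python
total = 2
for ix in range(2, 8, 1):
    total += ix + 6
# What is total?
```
Trace:
  total=2
  total=10, ix=2
  total=19, ix=3
  total=29, ix=4
  total=40, ix=5
  total=52, ix=6
  total=65, ix=7

Final answer: 65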